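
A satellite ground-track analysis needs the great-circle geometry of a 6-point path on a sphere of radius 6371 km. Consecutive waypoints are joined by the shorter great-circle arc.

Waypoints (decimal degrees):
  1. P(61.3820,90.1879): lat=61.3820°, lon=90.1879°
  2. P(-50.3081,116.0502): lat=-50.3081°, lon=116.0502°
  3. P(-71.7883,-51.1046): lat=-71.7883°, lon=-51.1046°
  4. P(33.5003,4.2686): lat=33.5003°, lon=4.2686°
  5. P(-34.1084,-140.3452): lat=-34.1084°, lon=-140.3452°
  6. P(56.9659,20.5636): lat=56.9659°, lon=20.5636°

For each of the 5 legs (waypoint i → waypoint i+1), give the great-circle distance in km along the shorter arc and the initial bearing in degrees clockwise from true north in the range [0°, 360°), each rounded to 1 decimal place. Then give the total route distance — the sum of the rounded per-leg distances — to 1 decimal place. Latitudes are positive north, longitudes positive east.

Leg 1: dist=12630.9 km, bearing=162.3°
Leg 2: dist=6401.0 km, bearing=184.7°
Leg 3: dist=12464.8 km, bearing=47.8°
Leg 4: dist=16761.3 km, bearing=258.8°
Leg 5: dist=17093.0 km, bearing=23.7°
Total: 65351.0 km

Leg 1: φ1=1.0713180, φ2=-0.8780420, Δφ=-1.9493600, Δλ=0.4513823 rad; a=sin²(Δφ/2)+cosφ1·cosφ2·sin²(Δλ/2)=0.7001116637; c=2·atan2(√a, √(1-a))=1.982556856; dist=6371·c=12630.870 ≈ 12630.9 km; running total=12630.9 km
Leg 1 bearing: y=sinΔλ·cosφ2=0.27858933, x=cosφ1·sinφ2-sinφ1·cosφ2·cosΔλ=-0.87304597; θ=atan2(y, x)=162.3021° ≈ 162.3°
Leg 2: φ1=-0.8780420, φ2=-1.2529422, Δφ=-0.3749002, Δλ=-2.9174016 rad; a=sin²(Δφ/2)+cosφ1·cosφ2·sin²(Δλ/2)=0.2318297638; c=2·atan2(√a, √(1-a))=1.004701146; dist=6371·c=6400.951 ≈ 6401.0 km; running total=19031.9 km
Leg 2 bearing: y=sinΔλ·cosφ2=-0.06948071, x=cosφ1·sinφ2-sinφ1·cosφ2·cosΔλ=-0.84113693; θ=atan2(y, x)=-175.2779° <0 so +360° → 184.7221° ≈ 184.7°
Leg 3: φ1=-1.2529422, φ2=0.5846905, Δφ=1.8376327, Δλ=0.9664447 rad; a=sin²(Δφ/2)+cosφ1·cosφ2·sin²(Δλ/2)=0.6881030664; c=2·atan2(√a, √(1-a))=1.956494523; dist=6371·c=12464.827 ≈ 12464.8 km; running total=31496.7 km
Leg 3 bearing: y=sinΔλ·cosφ2=0.68617781, x=cosφ1·sinφ2-sinφ1·cosφ2·cosΔλ=0.62259856; θ=atan2(y, x)=47.7812° ≈ 47.8°
Leg 4: φ1=0.5846905, φ2=-0.5953039, Δφ=-1.1799944, Δλ=-2.5239870 rad; a=sin²(Δφ/2)+cosφ1·cosφ2·sin²(Δλ/2)=0.9361987077; c=2·atan2(√a, √(1-a))=2.630882108; dist=6371·c=16761.3499 ≈ 16761.3 km; running total=48258.0 km
Leg 4 bearing: y=sinΔλ·cosφ2=-0.47946957, x=cosφ1·sinφ2-sinφ1·cosφ2·cosΔλ=-0.09503514; θ=atan2(y, x)=-101.2112° <0 so +360° → 258.7888° ≈ 258.8°
Leg 5: φ1=-0.5953039, φ2=0.9942425, Δφ=1.5895464, Δλ=2.8083884 rad; a=sin²(Δφ/2)+cosφ1·cosφ2·sin²(Δλ/2)=0.9483242391; c=2·atan2(√a, √(1-a))=2.682936933; dist=6371·c=17092.991 ≈ 17093.0 km; running total=65351.0 km
Leg 5 bearing: y=sinΔλ·cosφ2=0.17829982, x=cosφ1·sinφ2-sinφ1·cosφ2·cosΔλ=0.40525385; θ=atan2(y, x)=23.7481° ≈ 23.7°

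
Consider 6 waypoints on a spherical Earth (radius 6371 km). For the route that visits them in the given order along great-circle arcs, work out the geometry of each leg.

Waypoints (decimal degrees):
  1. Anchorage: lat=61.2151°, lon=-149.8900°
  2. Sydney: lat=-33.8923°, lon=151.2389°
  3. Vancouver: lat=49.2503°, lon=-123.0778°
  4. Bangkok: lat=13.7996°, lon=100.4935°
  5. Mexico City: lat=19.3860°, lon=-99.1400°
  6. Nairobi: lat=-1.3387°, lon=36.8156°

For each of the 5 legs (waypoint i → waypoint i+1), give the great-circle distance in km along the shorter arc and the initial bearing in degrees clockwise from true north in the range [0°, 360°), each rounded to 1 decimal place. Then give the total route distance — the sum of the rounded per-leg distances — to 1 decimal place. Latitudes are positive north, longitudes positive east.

Leg 1: dist=11829.5 km, bearing=227.8°
Leg 2: dist=12502.4 km, bearing=44.8°
Leg 3: dist=11806.2 km, bearing=315.8°
Leg 4: dist=15744.7 km, bearing=30.7°
Leg 5: dist=14820.5 km, bearing=72.7°
Total: 66703.3 km

Leg 1: φ1=1.0684050, φ2=-0.5915322, Δφ=-1.6599373, Δλ=5.2556908 rad; a=sin²(Δφ/2)+cosφ1·cosφ2·sin²(Δλ/2)=0.6410473956; c=2·atan2(√a, √(1-a))=1.856773207; dist=6371·c=11829.502 ≈ 11829.5 km; running total=11829.5 km
Leg 1 bearing: y=sinΔλ·cosφ2=-0.71056001, x=cosφ1·sinφ2-sinφ1·cosφ2·cosΔλ=-0.64461383; θ=atan2(y, x)=-132.2140° <0 so +360° → 227.7860° ≈ 227.8°
Leg 2: φ1=-0.5915322, φ2=0.8595799, Δφ=1.4511121, Δλ=-4.7877296 rad; a=sin²(Δφ/2)+cosφ1·cosφ2·sin²(Δλ/2)=0.6908306436; c=2·atan2(√a, √(1-a))=1.962389300; dist=6371·c=12502.382 ≈ 12502.4 km; running total=24331.9 km
Leg 2 bearing: y=sinΔλ·cosφ2=0.65090407, x=cosφ1·sinφ2-sinφ1·cosφ2·cosΔλ=0.65624580; θ=atan2(y, x)=44.7659° ≈ 44.8°
Leg 3: φ1=0.8595799, φ2=0.2408485, Δφ=-0.6187314, Δλ=3.9020553 rad; a=sin²(Δφ/2)+cosφ1·cosφ2·sin²(Δλ/2)=0.6392908834; c=2·atan2(√a, √(1-a))=1.853113427; dist=6371·c=11806.186 ≈ 11806.2 km; running total=36138.1 km
Leg 3 bearing: y=sinΔλ·cosφ2=-0.66936197, x=cosφ1·sinφ2-sinφ1·cosφ2·cosΔλ=0.68872836; θ=atan2(y, x)=-44.1830° <0 so +360° → 315.8170° ≈ 315.8°
Leg 4: φ1=0.2408485, φ2=0.3383495, Δφ=0.0975011, Δλ=-3.4842619 rad; a=sin²(Δφ/2)+cosφ1·cosφ2·sin²(Δλ/2)=0.8918211471; c=2·atan2(√a, √(1-a))=2.471303856; dist=6371·c=15744.677 ≈ 15744.7 km; running total=51882.8 km
Leg 4 bearing: y=sinΔλ·cosφ2=0.31695226, x=cosφ1·sinφ2-sinφ1·cosφ2·cosΔλ=0.53427148; θ=atan2(y, x)=30.6782° ≈ 30.7°
Leg 5: φ1=0.3383495, φ2=-0.0233647, Δφ=-0.3617143, Δλ=2.3728729 rad; a=sin²(Δφ/2)+cosφ1·cosφ2·sin²(Δλ/2)=0.8428088313; c=2·atan2(√a, √(1-a))=2.326248169; dist=6371·c=14820.527 ≈ 14820.5 km; running total=66703.3 km
Leg 5 bearing: y=sinΔλ·cosφ2=0.69502584, x=cosφ1·sinφ2-sinφ1·cosφ2·cosΔλ=0.21648903; θ=atan2(y, x)=72.6991° ≈ 72.7°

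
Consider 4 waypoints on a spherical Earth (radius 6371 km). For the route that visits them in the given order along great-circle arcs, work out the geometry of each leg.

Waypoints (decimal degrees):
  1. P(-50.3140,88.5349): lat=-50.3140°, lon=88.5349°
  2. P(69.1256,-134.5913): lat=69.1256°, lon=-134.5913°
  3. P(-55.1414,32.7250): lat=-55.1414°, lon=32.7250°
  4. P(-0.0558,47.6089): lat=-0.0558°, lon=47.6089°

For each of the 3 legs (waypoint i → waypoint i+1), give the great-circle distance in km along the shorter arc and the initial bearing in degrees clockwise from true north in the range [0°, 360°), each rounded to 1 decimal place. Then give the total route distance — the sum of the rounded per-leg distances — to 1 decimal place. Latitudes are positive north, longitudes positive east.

Leg 1: φ1=-0.8781450, φ2=1.2064693, Δφ=2.0846143, Δλ=-3.8942868 rad; a=sin²(Δφ/2)+cosφ1·cosφ2·sin²(Δλ/2)=0.9425571246; c=2·atan2(√a, √(1-a))=2.657535781; dist=6371·c=16931.160 ≈ 16931.2 km; running total=16931.2 km
Leg 1 bearing: y=sinΔλ·cosφ2=0.24358344, x=cosφ1·sinφ2-sinφ1·cosφ2·cosΔλ=0.39653483; θ=atan2(y, x)=31.5616° ≈ 31.6°
Leg 2: φ1=1.2064693, φ2=-0.9623990, Δφ=-2.1688683, Δλ=2.9202203 rad; a=sin²(Δφ/2)+cosφ1·cosφ2·sin²(Δλ/2)=0.9826962959; c=2·atan2(√a, √(1-a))=2.877740865; dist=6371·c=18334.087 ≈ 18334.1 km; running total=35265.3 km
Leg 2 bearing: y=sinΔλ·cosφ2=0.12549515, x=cosφ1·sinφ2-sinφ1·cosφ2·cosΔλ=0.22862220; θ=atan2(y, x)=28.7632° ≈ 28.8°
Leg 3: φ1=-0.9623990, φ2=-0.0009739, Δφ=0.9614251, Δλ=0.2597731 rad; a=sin²(Δφ/2)+cosφ1·cosφ2·sin²(Δλ/2)=0.2234122951; c=2·atan2(√a, √(1-a))=0.984625171; dist=6371·c=6273.047 ≈ 6273.0 km; running total=41538.3 km
Leg 3 bearing: y=sinΔλ·cosφ2=0.25686111, x=cosφ1·sinφ2-sinφ1·cosφ2·cosΔλ=0.79247671; θ=atan2(y, x)=17.9588° ≈ 18.0°

Leg 1: dist=16931.2 km, bearing=31.6°
Leg 2: dist=18334.1 km, bearing=28.8°
Leg 3: dist=6273.0 km, bearing=18.0°
Total: 41538.3 km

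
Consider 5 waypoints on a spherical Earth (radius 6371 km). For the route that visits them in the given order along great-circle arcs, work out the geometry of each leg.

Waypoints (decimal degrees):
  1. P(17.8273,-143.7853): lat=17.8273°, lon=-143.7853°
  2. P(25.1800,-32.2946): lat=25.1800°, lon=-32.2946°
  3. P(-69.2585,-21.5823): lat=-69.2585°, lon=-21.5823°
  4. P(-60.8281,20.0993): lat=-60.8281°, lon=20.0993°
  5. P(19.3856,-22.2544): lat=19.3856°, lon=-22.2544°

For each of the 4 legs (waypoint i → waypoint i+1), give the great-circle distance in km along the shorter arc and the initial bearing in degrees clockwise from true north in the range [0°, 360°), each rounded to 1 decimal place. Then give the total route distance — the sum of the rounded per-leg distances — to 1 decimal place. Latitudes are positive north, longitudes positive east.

Leg 1: φ1=0.3111451, φ2=0.4394739, Δφ=0.1283288, Δλ=1.9458798 rad; a=sin²(Δφ/2)+cosφ1·cosφ2·sin²(Δλ/2)=0.5926817876; c=2·atan2(√a, √(1-a))=1.757238163; dist=6371·c=11195.364 ≈ 11195.4 km; running total=11195.4 km
Leg 1 bearing: y=sinΔλ·cosφ2=0.84205904, x=cosφ1·sinφ2-sinφ1·cosφ2·cosΔλ=0.50653422; θ=atan2(y, x)=58.9713° ≈ 59.0°
Leg 2: φ1=0.4394739, φ2=-1.2087889, Δφ=-1.6482628, Δλ=0.1869649 rad; a=sin²(Δφ/2)+cosφ1·cosφ2·sin²(Δλ/2)=0.5414871743; c=2·atan2(√a, √(1-a))=1.653866181; dist=6371·c=10536.781 ≈ 10536.8 km; running total=21732.2 km
Leg 2 bearing: y=sinΔλ·cosφ2=0.06582896, x=cosφ1·sinφ2-sinφ1·cosφ2·cosΔλ=-0.99437508; θ=atan2(y, x)=176.2125° ≈ 176.2°
Leg 3: φ1=-1.2087889, φ2=-1.0616506, Δφ=0.1471382, Δλ=0.7274812 rad; a=sin²(Δφ/2)+cosφ1·cosφ2·sin²(Δλ/2)=0.0272525116; c=2·atan2(√a, √(1-a))=0.331685035; dist=6371·c=2113.165 ≈ 2113.2 km; running total=23845.4 km
Leg 3 bearing: y=sinΔλ·cosφ2=0.32413733, x=cosφ1·sinφ2-sinφ1·cosφ2·cosΔλ=0.03121282; θ=atan2(y, x)=84.4997° ≈ 84.5°
Leg 4: φ1=-1.0616506, φ2=0.3383425, Δφ=1.3999932, Δλ=-0.7392115 rad; a=sin²(Δφ/2)+cosφ1·cosφ2·sin²(Δλ/2)=0.4750165860; c=2·atan2(√a, √(1-a))=1.520808684; dist=6371·c=9689.072 ≈ 9689.1 km; running total=33534.5 km
Leg 4 bearing: y=sinΔλ·cosφ2=-0.63551045, x=cosφ1·sinφ2-sinφ1·cosφ2·cosΔλ=0.77047374; θ=atan2(y, x)=-39.5169° <0 so +360° → 320.4831° ≈ 320.5°

Leg 1: dist=11195.4 km, bearing=59.0°
Leg 2: dist=10536.8 km, bearing=176.2°
Leg 3: dist=2113.2 km, bearing=84.5°
Leg 4: dist=9689.1 km, bearing=320.5°
Total: 33534.5 km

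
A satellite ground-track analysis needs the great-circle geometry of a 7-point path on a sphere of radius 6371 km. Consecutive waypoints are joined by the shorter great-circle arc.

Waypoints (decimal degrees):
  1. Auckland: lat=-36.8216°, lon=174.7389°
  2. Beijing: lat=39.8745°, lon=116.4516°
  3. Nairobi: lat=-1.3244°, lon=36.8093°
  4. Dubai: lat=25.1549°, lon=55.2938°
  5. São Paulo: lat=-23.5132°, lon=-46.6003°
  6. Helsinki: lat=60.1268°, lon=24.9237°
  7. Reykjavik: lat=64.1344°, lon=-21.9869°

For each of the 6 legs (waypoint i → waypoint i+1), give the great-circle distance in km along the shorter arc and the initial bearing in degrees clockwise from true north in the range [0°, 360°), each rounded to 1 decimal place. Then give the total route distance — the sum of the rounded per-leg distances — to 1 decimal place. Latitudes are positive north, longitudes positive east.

Leg 1: dist=10398.3 km, bearing=319.1°
Leg 2: dist=9221.1 km, bearing=262.3°
Leg 3: dist=3553.9 km, bearing=32.8°
Leg 4: dist=12222.2 km, bearing=252.6°
Leg 5: dist=11298.3 km, bearing=28.8°
Leg 6: dist=2420.3 km, bearing=300.8°
Total: 49114.1 km

Leg 1: φ1=-0.6426582, φ2=0.6959413, Δφ=1.3385995, Δλ=-1.0173053 rad; a=sin²(Δφ/2)+cosφ1·cosφ2·sin²(Δλ/2)=0.5306469472; c=2·atan2(√a, √(1-a))=1.632128666; dist=6371·c=10398.292 ≈ 10398.3 km; running total=10398.3 km
Leg 1 bearing: y=sinΔλ·cosφ2=-0.65286606, x=cosφ1·sinφ2-sinφ1·cosφ2·cosΔλ=0.75498938; θ=atan2(y, x)=-40.8511° <0 so +360° → 319.1489° ≈ 319.1°
Leg 2: φ1=0.6959413, φ2=-0.0231151, Δφ=-0.7190565, Δλ=-1.3900204 rad; a=sin²(Δφ/2)+cosφ1·cosφ2·sin²(Δλ/2)=0.4384363228; c=2·atan2(√a, √(1-a))=1.447355722; dist=6371·c=9221.103 ≈ 9221.1 km; running total=19619.4 km
Leg 2 bearing: y=sinΔλ·cosφ2=-0.98344169, x=cosφ1·sinφ2-sinφ1·cosφ2·cosΔλ=-0.13297408; θ=atan2(y, x)=-97.7004° <0 so +360° → 262.2996° ≈ 262.3°
Leg 3: φ1=-0.0231151, φ2=0.4390358, Δφ=0.4621510, Δλ=0.3226154 rad; a=sin²(Δφ/2)+cosφ1·cosφ2·sin²(Δλ/2)=0.0757949053; c=2·atan2(√a, √(1-a))=0.557821688; dist=6371·c=3553.882 ≈ 3553.9 km; running total=23173.3 km
Leg 3 bearing: y=sinΔλ·cosφ2=0.28697987, x=cosφ1·sinφ2-sinφ1·cosφ2·cosΔλ=0.44479513; θ=atan2(y, x)=32.8299° ≈ 32.8°
Leg 4: φ1=0.4390358, φ2=-0.4103828, Δφ=-0.8494186, Δλ=-1.7783875 rad; a=sin²(Δφ/2)+cosφ1·cosφ2·sin²(Δλ/2)=0.6703258256; c=2·atan2(√a, √(1-a))=1.918406243; dist=6371·c=12222.166 ≈ 12222.2 km; running total=35395.5 km
Leg 4 bearing: y=sinΔλ·cosφ2=-0.89728107, x=cosφ1·sinφ2-sinφ1·cosφ2·cosΔλ=-0.28079018; θ=atan2(y, x)=-107.3767° <0 so +360° → 252.6233° ≈ 252.6°
Leg 5: φ1=-0.4103828, φ2=1.0494106, Δφ=1.4597934, Δλ=1.2483293 rad; a=sin²(Δφ/2)+cosφ1·cosφ2·sin²(Δλ/2)=0.6006053527; c=2·atan2(√a, √(1-a))=1.773390075; dist=6371·c=11298.268 ≈ 11298.3 km; running total=46693.8 km
Leg 5 bearing: y=sinΔλ·cosφ2=0.47240929, x=cosφ1·sinφ2-sinφ1·cosφ2·cosΔλ=0.85810472; θ=atan2(y, x)=28.8339° ≈ 28.8°
Leg 6: φ1=1.0494106, φ2=1.1193564, Δφ=0.0699458, Δλ=-0.8187444 rad; a=sin²(Δφ/2)+cosφ1·cosφ2·sin²(Δλ/2)=0.0356486609; c=2·atan2(√a, √(1-a))=0.379897424; dist=6371·c=2420.326 ≈ 2420.3 km; running total=49114.1 km
Leg 6 bearing: y=sinΔλ·cosφ2=-0.31859692, x=cosφ1·sinφ2-sinφ1·cosφ2·cosΔλ=0.18975599; θ=atan2(y, x)=-59.2220° <0 so +360° → 300.7780° ≈ 300.8°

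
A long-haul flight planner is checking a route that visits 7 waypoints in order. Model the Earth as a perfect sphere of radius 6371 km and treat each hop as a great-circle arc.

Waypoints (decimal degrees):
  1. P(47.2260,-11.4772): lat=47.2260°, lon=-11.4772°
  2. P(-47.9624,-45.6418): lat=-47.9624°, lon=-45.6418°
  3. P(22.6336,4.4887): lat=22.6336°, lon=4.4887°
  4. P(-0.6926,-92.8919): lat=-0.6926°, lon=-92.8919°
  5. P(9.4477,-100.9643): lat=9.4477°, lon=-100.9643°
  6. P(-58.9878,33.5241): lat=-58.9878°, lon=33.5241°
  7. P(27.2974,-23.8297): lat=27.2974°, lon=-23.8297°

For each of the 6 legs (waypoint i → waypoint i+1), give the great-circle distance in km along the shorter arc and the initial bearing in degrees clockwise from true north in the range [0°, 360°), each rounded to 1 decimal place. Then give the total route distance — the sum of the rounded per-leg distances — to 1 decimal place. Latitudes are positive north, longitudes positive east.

Leg 1: dist=11088.8 km, bearing=202.4°
Leg 2: dist=9302.9 km, bearing=45.5°
Leg 3: dist=10794.5 km, bearing=272.2°
Leg 4: dist=1438.8 km, bearing=321.8°
Leg 5: dist=13320.1 km, bearing=154.9°
Leg 6: dist=10941.5 km, bearing=310.9°
Total: 56886.6 km

Leg 1: φ1=0.8242492, φ2=-0.8371018, Δφ=-1.6613510, Δλ=-0.5962848 rad; a=sin²(Δφ/2)+cosφ1·cosφ2·sin²(Δλ/2)=0.5844535195; c=2·atan2(√a, √(1-a))=1.740516997; dist=6371·c=11088.834 ≈ 11088.8 km; running total=11088.8 km
Leg 1 bearing: y=sinΔλ·cosφ2=-0.37603898, x=cosφ1·sinφ2-sinφ1·cosφ2·cosΔλ=-0.91107909; θ=atan2(y, x)=-157.5721° <0 so +360° → 202.4279° ≈ 202.4°
Leg 2: φ1=-0.8371018, φ2=0.3950308, Δφ=1.2321326, Δλ=0.8749423 rad; a=sin²(Δφ/2)+cosφ1·cosφ2·sin²(Δλ/2)=0.4448132812; c=2·atan2(√a, √(1-a))=1.460197551; dist=6371·c=9302.919 ≈ 9302.9 km; running total=20391.7 km
Leg 2 bearing: y=sinΔλ·cosφ2=0.70839676, x=cosφ1·sinφ2-sinφ1·cosφ2·cosΔλ=0.69713108; θ=atan2(y, x)=45.4592° ≈ 45.5°
Leg 3: φ1=0.3950308, φ2=-0.0120882, Δφ=-0.4071190, Δλ=-1.6996121 rad; a=sin²(Δφ/2)+cosφ1·cosφ2·sin²(Δλ/2)=0.5616048156; c=2·atan2(√a, √(1-a))=1.694319840; dist=6371·c=10794.512 ≈ 10794.5 km; running total=31186.2 km
Leg 3 bearing: y=sinΔλ·cosφ2=-0.99164226, x=cosφ1·sinφ2-sinφ1·cosφ2·cosΔλ=0.03827553; θ=atan2(y, x)=-87.7896° <0 so +360° → 272.2104° ≈ 272.2°
Leg 4: φ1=-0.0120882, φ2=0.1648935, Δφ=0.1769816, Δλ=-0.1408900 rad; a=sin²(Δφ/2)+cosφ1·cosφ2·sin²(Δλ/2)=0.0126969393; c=2·atan2(√a, √(1-a))=0.225841038; dist=6371·c=1438.833 ≈ 1438.8 km; running total=32625.0 km
Leg 4 bearing: y=sinΔλ·cosφ2=-0.13851957, x=cosφ1·sinφ2-sinφ1·cosφ2·cosΔλ=0.17594100; θ=atan2(y, x)=-38.2136° <0 so +360° → 321.7864° ≈ 321.8°
Leg 5: φ1=0.1648935, φ2=-1.0295313, Δφ=-1.1944248, Δλ=2.3472654 rad; a=sin²(Δφ/2)+cosφ1·cosφ2·sin²(Δλ/2)=0.7484174017; c=2·atan2(√a, √(1-a))=2.090744088; dist=6371·c=13320.131 ≈ 13320.1 km; running total=45945.1 km
Leg 5 bearing: y=sinΔλ·cosφ2=0.36755441, x=cosφ1·sinφ2-sinφ1·cosφ2·cosΔλ=-0.78616724; θ=atan2(y, x)=154.9426° ≈ 154.9°
Leg 6: φ1=-1.0295313, φ2=0.4764295, Δφ=1.5059608, Δλ=-1.0010126 rad; a=sin²(Δφ/2)+cosφ1·cosφ2·sin²(Δλ/2)=0.5730351486; c=2·atan2(√a, √(1-a))=1.717391115; dist=6371·c=10941.499 ≈ 10941.5 km; running total=56886.6 km
Leg 6 bearing: y=sinΔλ·cosφ2=-0.74824895, x=cosφ1·sinφ2-sinφ1·cosφ2·cosΔλ=0.64713752; θ=atan2(y, x)=-49.1445° <0 so +360° → 310.8555° ≈ 310.9°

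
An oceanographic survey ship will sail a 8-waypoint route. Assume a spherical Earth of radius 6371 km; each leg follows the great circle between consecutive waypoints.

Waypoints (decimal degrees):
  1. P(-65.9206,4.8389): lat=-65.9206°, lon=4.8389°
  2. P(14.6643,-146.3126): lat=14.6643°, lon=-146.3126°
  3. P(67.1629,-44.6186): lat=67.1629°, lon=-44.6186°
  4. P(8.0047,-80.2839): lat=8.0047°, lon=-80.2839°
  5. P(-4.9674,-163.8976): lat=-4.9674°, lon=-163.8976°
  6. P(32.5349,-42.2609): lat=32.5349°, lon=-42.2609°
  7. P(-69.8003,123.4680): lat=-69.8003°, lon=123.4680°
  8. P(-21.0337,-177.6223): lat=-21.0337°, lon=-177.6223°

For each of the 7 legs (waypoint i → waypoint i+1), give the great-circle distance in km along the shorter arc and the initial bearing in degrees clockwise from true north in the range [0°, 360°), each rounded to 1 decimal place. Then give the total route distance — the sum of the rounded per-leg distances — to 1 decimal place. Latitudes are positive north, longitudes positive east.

Leg 1: dist=13924.9 km, bearing=214.9°
Leg 2: dist=9001.8 km, bearing=22.6°
Leg 3: dist=7100.8 km, bearing=220.0°
Leg 4: dist=9384.3 km, bearing=264.2°
Leg 5: dist=13249.0 km, bearing=55.3°
Leg 6: dist=15777.7 km, bearing=172.1°
Leg 7: dist=6647.6 km, bearing=67.7°
Total: 75086.1 km

Leg 1: φ1=-1.1505315, φ2=0.2559403, Δφ=1.4064718, Δλ=-2.6380913 rad; a=sin²(Δφ/2)+cosφ1·cosφ2·sin²(Δλ/2)=0.7884267058; c=2·atan2(√a, √(1-a))=2.185667642; dist=6371·c=13924.889 ≈ 13924.9 km; running total=13924.9 km
Leg 1 bearing: y=sinΔλ·cosφ2=-0.46677832, x=cosφ1·sinφ2-sinφ1·cosφ2·cosΔλ=-0.67034181; θ=atan2(y, x)=-145.1494° <0 so +360° → 214.8506° ≈ 214.9°
Leg 2: φ1=0.2559403, φ2=1.1722137, Δφ=0.9162734, Δλ=1.7748951 rad; a=sin²(Δφ/2)+cosφ1·cosφ2·sin²(Δλ/2)=0.4213955712; c=2·atan2(√a, √(1-a))=1.412932600; dist=6371·c=9001.794 ≈ 9001.8 km; running total=22926.7 km
Leg 2 bearing: y=sinΔλ·cosφ2=0.38005678, x=cosφ1·sinφ2-sinφ1·cosφ2·cosΔλ=0.91150547; θ=atan2(y, x)=22.6339° ≈ 22.6°
Leg 3: φ1=1.1722137, φ2=0.1397084, Δφ=-1.0325054, Δλ=-0.6224769 rad; a=sin²(Δφ/2)+cosφ1·cosφ2·sin²(Δλ/2)=0.2797084799; c=2·atan2(√a, √(1-a))=1.114548283; dist=6371·c=7100.787 ≈ 7100.8 km; running total=30027.5 km
Leg 3 bearing: y=sinΔλ·cosφ2=-0.57736843, x=cosφ1·sinφ2-sinφ1·cosφ2·cosΔλ=-0.68740984; θ=atan2(y, x)=-139.9725° <0 so +360° → 220.0275° ≈ 220.0°
Leg 4: φ1=0.1397084, φ2=-0.0866975, Δφ=-0.2264059, Δλ=-1.4593344 rad; a=sin²(Δφ/2)+cosφ1·cosφ2·sin²(Δλ/2)=0.4511620193; c=2·atan2(√a, √(1-a))=1.472964380; dist=6371·c=9384.256 ≈ 9384.3 km; running total=39411.8 km
Leg 4 bearing: y=sinΔλ·cosφ2=-0.99006198, x=cosφ1·sinφ2-sinφ1·cosφ2·cosΔλ=-0.10117652; θ=atan2(y, x)=-95.8349° <0 so +360° → 264.1651° ≈ 264.2°
Leg 5: φ1=-0.0866975, φ2=0.5678411, Δφ=0.6545386, Δλ=2.1229609 rad; a=sin²(Δφ/2)+cosφ1·cosφ2·sin²(Δλ/2)=0.7435606394; c=2·atan2(√a, √(1-a))=2.079586796; dist=6371·c=13249.047 ≈ 13249.0 km; running total=52660.8 km
Leg 5 bearing: y=sinΔλ·cosφ2=0.71777722, x=cosφ1·sinφ2-sinφ1·cosφ2·cosΔλ=0.49750249; θ=atan2(y, x)=55.2736° ≈ 55.3°
Leg 6: φ1=0.5678411, φ2=-1.2182451, Δφ=-1.7860862, Δλ=2.8925150 rad; a=sin²(Δφ/2)+cosφ1·cosφ2·sin²(Δλ/2)=0.8934279295; c=2·atan2(√a, √(1-a))=2.476493924; dist=6371·c=15777.743 ≈ 15777.7 km; running total=68438.5 km
Leg 6 bearing: y=sinΔλ·cosφ2=0.08511832, x=cosφ1·sinφ2-sinφ1·cosφ2·cosΔλ=-0.61123868; θ=atan2(y, x)=172.0722° ≈ 172.1°
Leg 7: φ1=-1.2182451, φ2=-0.3671073, Δφ=0.8511377, Δλ=-5.2550171 rad; a=sin²(Δφ/2)+cosφ1·cosφ2·sin²(Δλ/2)=0.2483667022; c=2·atan2(√a, √(1-a))=1.043421486; dist=6371·c=6647.638 ≈ 6647.6 km; running total=75086.1 km
Leg 7 bearing: y=sinΔλ·cosφ2=0.79929517, x=cosφ1·sinφ2-sinφ1·cosφ2·cosΔλ=0.32840517; θ=atan2(y, x)=67.6638° ≈ 67.7°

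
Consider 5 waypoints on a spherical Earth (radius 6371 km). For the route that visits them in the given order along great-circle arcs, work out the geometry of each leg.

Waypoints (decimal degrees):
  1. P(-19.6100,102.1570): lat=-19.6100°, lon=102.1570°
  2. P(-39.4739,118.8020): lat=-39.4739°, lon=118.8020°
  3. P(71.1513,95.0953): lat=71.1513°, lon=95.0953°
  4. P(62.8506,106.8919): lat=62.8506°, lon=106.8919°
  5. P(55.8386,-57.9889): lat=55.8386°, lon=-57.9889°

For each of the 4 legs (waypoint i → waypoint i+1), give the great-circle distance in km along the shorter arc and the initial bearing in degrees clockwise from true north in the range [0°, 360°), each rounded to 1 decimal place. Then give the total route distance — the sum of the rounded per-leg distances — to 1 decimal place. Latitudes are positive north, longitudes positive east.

Leg 1: dist=2723.2 km, bearing=147.8°
Leg 2: dist=12444.8 km, bearing=352.0°
Leg 3: dist=1051.5 km, bearing=145.4°
Leg 4: dist=6752.9 km, bearing=350.3°
Total: 22972.4 km

Leg 1: φ1=-0.3422591, φ2=-0.6889495, Δφ=-0.3466905, Δλ=0.2905101 rad; a=sin²(Δφ/2)+cosφ1·cosφ2·sin²(Δλ/2)=0.0449831957; c=2·atan2(√a, √(1-a))=0.427431197; dist=6371·c=2723.164 ≈ 2723.2 km; running total=2723.2 km
Leg 1 bearing: y=sinΔλ·cosφ2=0.22110785, x=cosφ1·sinφ2-sinφ1·cosφ2·cosΔλ=-0.35064248; θ=atan2(y, x)=147.7653° ≈ 147.8°
Leg 2: φ1=-0.6889495, φ2=1.2418245, Δφ=1.9307740, Δλ=-0.4137600 rad; a=sin²(Δφ/2)+cosφ1·cosφ2·sin²(Δλ/2)=0.6866486556; c=2·atan2(√a, √(1-a))=1.953357058; dist=6371·c=12444.838 ≈ 12444.8 km; running total=15168.0 km
Leg 2 bearing: y=sinΔλ·cosφ2=-0.12989194, x=cosφ1·sinφ2-sinφ1·cosφ2·cosΔλ=0.91857346; θ=atan2(y, x)=-8.0486° <0 so +360° → 351.9514° ≈ 352.0°
Leg 3: φ1=1.2418245, φ2=1.0969499, Δφ=-0.1448745, Δλ=0.2058895 rad; a=sin²(Δφ/2)+cosφ1·cosφ2·sin²(Δλ/2)=0.0067947873; c=2·atan2(√a, √(1-a))=0.165048272; dist=6371·c=1051.523 ≈ 1051.5 km; running total=16219.5 km
Leg 3 bearing: y=sinΔλ·cosφ2=0.09328755, x=cosφ1·sinφ2-sinφ1·cosφ2·cosΔλ=-0.13524757; θ=atan2(y, x)=145.4039° ≈ 145.4°
Leg 4: φ1=1.0969499, φ2=0.9745674, Δφ=-0.1223825, Δλ=-2.8777128 rad; a=sin²(Δφ/2)+cosφ1·cosφ2·sin²(Δλ/2)=0.2555362386; c=2·atan2(√a, √(1-a))=1.059936446; dist=6371·c=6752.855 ≈ 6752.9 km; running total=22972.4 km
Leg 4 bearing: y=sinΔλ·cosφ2=-0.14646173, x=cosφ1·sinφ2-sinφ1·cosφ2·cosΔλ=0.85994118; θ=atan2(y, x)=-9.6656° <0 so +360° → 350.3344° ≈ 350.3°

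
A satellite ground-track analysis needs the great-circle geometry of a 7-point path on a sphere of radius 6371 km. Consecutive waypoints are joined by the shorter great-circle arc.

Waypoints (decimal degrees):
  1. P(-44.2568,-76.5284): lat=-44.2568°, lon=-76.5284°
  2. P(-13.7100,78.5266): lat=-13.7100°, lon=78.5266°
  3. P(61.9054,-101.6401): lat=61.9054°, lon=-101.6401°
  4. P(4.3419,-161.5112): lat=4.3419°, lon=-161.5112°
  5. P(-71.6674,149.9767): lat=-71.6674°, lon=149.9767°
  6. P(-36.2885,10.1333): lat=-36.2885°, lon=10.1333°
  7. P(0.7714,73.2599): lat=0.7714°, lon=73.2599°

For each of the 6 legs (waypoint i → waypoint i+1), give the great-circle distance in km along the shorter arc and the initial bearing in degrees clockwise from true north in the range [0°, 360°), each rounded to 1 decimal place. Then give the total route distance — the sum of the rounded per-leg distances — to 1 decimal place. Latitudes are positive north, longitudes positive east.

Leg 1: dist=13092.4 km, bearing=152.4°
Leg 2: dist=14656.0 km, bearing=0.1°
Leg 3: dist=8049.7 km, bearing=244.8°
Leg 4: dist=9139.0 km, bearing=193.8°
Leg 5: dist=7606.3 km, bearing=214.0°
Leg 6: dist=7686.2 km, bearing=72.7°
Total: 60229.6 km

Leg 1: φ1=-0.7724269, φ2=-0.2392846, Δφ=0.5331422, Δλ=2.7062203 rad; a=sin²(Δφ/2)+cosφ1·cosφ2·sin²(Δλ/2)=0.7327501791; c=2·atan2(√a, √(1-a))=2.054996200; dist=6371·c=13092.381 ≈ 13092.4 km; running total=13092.4 km
Leg 1 bearing: y=sinΔλ·cosφ2=0.40973153, x=cosφ1·sinφ2-sinφ1·cosφ2·cosΔλ=-0.78449314; θ=atan2(y, x)=152.4225° ≈ 152.4°
Leg 2: φ1=-0.2392846, φ2=1.0804531, Δφ=1.3197377, Δλ=-3.1445021 rad; a=sin²(Δφ/2)+cosφ1·cosφ2·sin²(Δλ/2)=0.8332951912; c=2·atan2(√a, √(1-a))=2.300421642; dist=6371·c=14655.986 ≈ 14656.0 km; running total=27748.4 km
Leg 2 bearing: y=sinΔλ·cosφ2=0.00137015, x=cosφ1·sinφ2-sinφ1·cosφ2·cosΔλ=0.74542296; θ=atan2(y, x)=0.1053° ≈ 0.1°
Leg 3: φ1=1.0804531, φ2=0.0757805, Δφ=-1.0046726, Δλ=-1.0449478 rad; a=sin²(Δφ/2)+cosφ1·cosφ2·sin²(Δλ/2)=0.3487548708; c=2·atan2(√a, √(1-a))=1.263492097; dist=6371·c=8049.708 ≈ 8049.7 km; running total=35798.1 km
Leg 3 bearing: y=sinΔλ·cosφ2=-0.86241612, x=cosφ1·sinφ2-sinφ1·cosφ2·cosΔλ=-0.40587939; θ=atan2(y, x)=-115.2031° <0 so +360° → 244.7969° ≈ 244.8°
Leg 4: φ1=0.0757805, φ2=-1.2508321, Δφ=-1.3266125, Δλ=5.4364894 rad; a=sin²(Δφ/2)+cosφ1·cosφ2·sin²(Δλ/2)=0.4320488281; c=2·atan2(√a, √(1-a))=1.434472127; dist=6371·c=9139.022 ≈ 9139.0 km; running total=44937.1 km
Leg 4 bearing: y=sinΔλ·cosφ2=-0.23561500, x=cosφ1·sinφ2-sinφ1·cosφ2·cosΔλ=-0.96229732; θ=atan2(y, x)=-166.2420° <0 so +360° → 193.7580° ≈ 193.8°
Leg 5: φ1=-1.2508321, φ2=-0.6333538, Δφ=0.6174783, Δλ=-2.4407278 rad; a=sin²(Δφ/2)+cosφ1·cosφ2·sin²(Δλ/2)=0.3159773361; c=2·atan2(√a, √(1-a))=1.193890415; dist=6371·c=7606.276 ≈ 7606.3 km; running total=52543.4 km
Leg 5 bearing: y=sinΔλ·cosφ2=-0.51980280, x=cosφ1·sinφ2-sinφ1·cosφ2·cosΔλ=-0.77093948; θ=atan2(y, x)=-146.0103° <0 so +360° → 213.9897° ≈ 214.0°
Leg 6: φ1=-0.6333538, φ2=0.0134635, Δφ=0.6468173, Δλ=1.1017670 rad; a=sin²(Δφ/2)+cosφ1·cosφ2·sin²(Δλ/2)=0.3218256175; c=2·atan2(√a, √(1-a))=1.206439128; dist=6371·c=7686.224 ≈ 7686.2 km; running total=60229.6 km
Leg 6 bearing: y=sinΔλ·cosφ2=0.89192664, x=cosφ1·sinφ2-sinφ1·cosφ2·cosΔλ=0.27835667; θ=atan2(y, x)=72.6677° ≈ 72.7°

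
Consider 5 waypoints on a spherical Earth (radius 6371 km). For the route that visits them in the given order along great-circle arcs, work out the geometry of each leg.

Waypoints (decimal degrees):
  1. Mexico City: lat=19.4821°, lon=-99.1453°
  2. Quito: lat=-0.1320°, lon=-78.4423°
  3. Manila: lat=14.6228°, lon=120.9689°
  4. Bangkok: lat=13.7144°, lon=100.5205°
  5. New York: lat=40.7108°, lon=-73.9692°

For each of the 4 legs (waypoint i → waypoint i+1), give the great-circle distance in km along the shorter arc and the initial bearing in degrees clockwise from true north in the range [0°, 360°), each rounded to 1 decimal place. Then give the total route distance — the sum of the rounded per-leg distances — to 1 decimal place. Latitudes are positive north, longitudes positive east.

Leg 1: φ1=0.3400268, φ2=-0.0023038, Δφ=-0.3423306, Δλ=0.3613355 rad; a=sin²(Δφ/2)+cosφ1·cosφ2·sin²(Δλ/2)=0.0594511399; c=2·atan2(√a, √(1-a))=0.492618037; dist=6371·c=3138.470 ≈ 3138.5 km; running total=3138.5 km
Leg 1 bearing: y=sinΔλ·cosφ2=0.35352288, x=cosφ1·sinφ2-sinφ1·cosφ2·cosΔλ=-0.31414706; θ=atan2(y, x)=131.6249° ≈ 131.6°
Leg 2: φ1=-0.0023038, φ2=0.2552160, Δφ=0.2575198, Δλ=3.4803820 rad; a=sin²(Δφ/2)+cosφ1·cosφ2·sin²(Δλ/2)=0.9565934391; c=2·atan2(√a, √(1-a))=2.721832903; dist=6371·c=17340.797 ≈ 17340.8 km; running total=20479.3 km
Leg 2 bearing: y=sinΔλ·cosφ2=-0.32158043, x=cosφ1·sinφ2-sinφ1·cosφ2·cosΔλ=0.25035126; θ=atan2(y, x)=-52.0991° <0 so +360° → 307.9009° ≈ 307.9°
Leg 3: φ1=0.2552160, φ2=0.2393614, Δφ=-0.0158546, Δλ=-0.3568919 rad; a=sin²(Δφ/2)+cosφ1·cosφ2·sin²(Δλ/2)=0.0296795434; c=2·atan2(√a, √(1-a))=0.346282584; dist=6371·c=2206.166 ≈ 2206.2 km; running total=22685.5 km
Leg 3 bearing: y=sinΔλ·cosφ2=-0.33940317, x=cosφ1·sinφ2-sinφ1·cosφ2·cosΔλ=-0.00039959; θ=atan2(y, x)=-90.0675° <0 so +360° → 269.9325° ≈ 269.9°
Leg 4: φ1=0.2393614, φ2=0.7105375, Δφ=0.4711761, Δλ=-3.0454198 rad; a=sin²(Δφ/2)+cosφ1·cosφ2·sin²(Δλ/2)=0.7891811765; c=2·atan2(√a, √(1-a))=2.187516124; dist=6371·c=13936.665 ≈ 13936.7 km; running total=36622.2 km
Leg 4 bearing: y=sinΔλ·cosφ2=-0.07278781, x=cosφ1·sinφ2-sinφ1·cosφ2·cosΔλ=0.81252626; θ=atan2(y, x)=-5.1190° <0 so +360° → 354.8810° ≈ 354.9°

Leg 1: dist=3138.5 km, bearing=131.6°
Leg 2: dist=17340.8 km, bearing=307.9°
Leg 3: dist=2206.2 km, bearing=269.9°
Leg 4: dist=13936.7 km, bearing=354.9°
Total: 36622.2 km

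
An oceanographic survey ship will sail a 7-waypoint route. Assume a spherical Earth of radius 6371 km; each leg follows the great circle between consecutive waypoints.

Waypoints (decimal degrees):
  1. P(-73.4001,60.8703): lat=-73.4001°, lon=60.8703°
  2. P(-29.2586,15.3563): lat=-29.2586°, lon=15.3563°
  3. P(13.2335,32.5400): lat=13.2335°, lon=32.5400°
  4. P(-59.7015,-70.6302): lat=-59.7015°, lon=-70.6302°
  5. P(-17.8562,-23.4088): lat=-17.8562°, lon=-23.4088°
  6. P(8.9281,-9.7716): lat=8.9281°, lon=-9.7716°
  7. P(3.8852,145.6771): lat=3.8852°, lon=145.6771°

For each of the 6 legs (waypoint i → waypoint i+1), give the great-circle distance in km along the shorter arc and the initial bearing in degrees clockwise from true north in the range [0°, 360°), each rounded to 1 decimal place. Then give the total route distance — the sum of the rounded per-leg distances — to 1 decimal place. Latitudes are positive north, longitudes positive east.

Leg 1: dist=5557.7 km, bearing=305.6°
Leg 2: dist=5072.3 km, bearing=23.7°
Leg 3: dist=12012.6 km, bearing=211.1°
Leg 4: dist=5980.1 km, bearing=60.0°
Leg 5: dist=3333.6 km, bearing=27.8°
Leg 6: dist=16943.1 km, bearing=63.4°
Total: 48899.4 km

Leg 1: φ1=-1.2810734, φ2=-0.5106589, Δφ=0.7704145, Δλ=-0.7943692 rad; a=sin²(Δφ/2)+cosφ1·cosφ2·sin²(Δλ/2)=0.1784833149; c=2·atan2(√a, √(1-a))=0.872343765; dist=6371·c=5557.702 ≈ 5557.7 km; running total=5557.7 km
Leg 1 bearing: y=sinΔλ·cosφ2=-0.62240525, x=cosφ1·sinφ2-sinφ1·cosφ2·cosΔλ=0.44622841; θ=atan2(y, x)=-54.3617° <0 so +360° → 305.6383° ≈ 305.6°
Leg 2: φ1=-0.5106589, φ2=0.2309681, Δφ=0.7416271, Δλ=0.2999121 rad; a=sin²(Δφ/2)+cosφ1·cosφ2·sin²(Δλ/2)=0.1502691061; c=2·atan2(√a, √(1-a))=0.796152200; dist=6371·c=5072.286 ≈ 5072.3 km; running total=10630.0 km
Leg 2 bearing: y=sinΔλ·cosφ2=0.28759103, x=cosφ1·sinφ2-sinφ1·cosφ2·cosΔλ=0.65425118; θ=atan2(y, x)=23.7290° ≈ 23.7°
Leg 3: φ1=0.2309681, φ2=-1.0419877, Δφ=-1.2729559, Δλ=-1.8006597 rad; a=sin²(Δφ/2)+cosφ1·cosφ2·sin²(Δλ/2)=0.6547739179; c=2·atan2(√a, √(1-a))=1.885513803; dist=6371·c=12012.608 ≈ 12012.6 km; running total=22642.6 km
Leg 3 bearing: y=sinΔλ·cosφ2=-0.49123530, x=cosφ1·sinφ2-sinφ1·cosφ2·cosΔλ=-0.81416707; θ=atan2(y, x)=-148.8949° <0 so +360° → 211.1051° ≈ 211.1°
Leg 4: φ1=-1.0419877, φ2=-0.3116495, Δφ=0.7303383, Δλ=0.8241689 rad; a=sin²(Δφ/2)+cosφ1·cosφ2·sin²(Δλ/2)=0.2045579709; c=2·atan2(√a, √(1-a))=0.938642107; dist=6371·c=5980.089 ≈ 5980.1 km; running total=28622.7 km
Leg 4 bearing: y=sinΔλ·cosφ2=0.69862692, x=cosφ1·sinφ2-sinφ1·cosφ2·cosΔλ=0.40345564; θ=atan2(y, x)=59.9937° ≈ 60.0°
Leg 5: φ1=-0.3116495, φ2=0.1558247, Δφ=0.4674742, Δλ=0.2380140 rad; a=sin²(Δφ/2)+cosφ1·cosφ2·sin²(Δλ/2)=0.0668996948; c=2·atan2(√a, √(1-a))=0.523248256; dist=6371·c=3333.615 ≈ 3333.6 km; running total=31956.3 km
Leg 5 bearing: y=sinΔλ·cosφ2=0.23291646, x=cosφ1·sinφ2-sinφ1·cosφ2·cosΔλ=0.44209323; θ=atan2(y, x)=27.7825° ≈ 27.8°
Leg 6: φ1=0.1558247, φ2=0.0678095, Δφ=-0.0880152, Δλ=2.7130916 rad; a=sin²(Δφ/2)+cosφ1·cosφ2·sin²(Δλ/2)=0.9429940978; c=2·atan2(√a, √(1-a))=2.659417092; dist=6371·c=16943.146 ≈ 16943.1 km; running total=48899.4 km
Leg 6 bearing: y=sinΔλ·cosφ2=0.41455290, x=cosφ1·sinφ2-sinφ1·cosφ2·cosΔλ=0.20777587; θ=atan2(y, x)=63.3798° ≈ 63.4°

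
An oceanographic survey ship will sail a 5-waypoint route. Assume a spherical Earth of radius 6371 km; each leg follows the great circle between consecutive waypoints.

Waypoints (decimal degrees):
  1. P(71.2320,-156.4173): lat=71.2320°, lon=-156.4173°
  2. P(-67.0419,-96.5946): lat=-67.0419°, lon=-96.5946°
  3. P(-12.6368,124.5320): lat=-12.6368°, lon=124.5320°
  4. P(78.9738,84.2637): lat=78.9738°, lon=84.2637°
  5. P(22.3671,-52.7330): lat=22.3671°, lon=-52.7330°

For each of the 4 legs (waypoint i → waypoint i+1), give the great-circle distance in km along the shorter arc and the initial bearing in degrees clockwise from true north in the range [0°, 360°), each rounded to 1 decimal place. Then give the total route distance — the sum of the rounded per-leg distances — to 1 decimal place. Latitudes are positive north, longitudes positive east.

Leg 1: dist=16009.1 km, bearing=145.0°
Leg 2: dist=10551.4 km, bearing=220.1°
Leg 3: dist=10468.8 km, bearing=352.9°
Leg 4: dist=8436.1 km, bearing=319.4°
Total: 45465.4 km

Leg 1: φ1=1.2432329, φ2=-1.1701019, Δφ=-2.4133348, Δλ=1.0441031 rad; a=sin²(Δφ/2)+cosφ1·cosφ2·sin²(Δλ/2)=0.9043735344; c=2·atan2(√a, √(1-a))=2.512815043; dist=6371·c=16009.145 ≈ 16009.1 km; running total=16009.1 km
Leg 1 bearing: y=sinΔλ·cosφ2=0.33719489, x=cosφ1·sinφ2-sinφ1·cosφ2·cosΔλ=-0.48190018; θ=atan2(y, x)=145.0188° ≈ 145.0°
Leg 2: φ1=-1.1701019, φ2=-0.2205538, Δφ=0.9495481, Δλ=3.8593872 rad; a=sin²(Δφ/2)+cosφ1·cosφ2·sin²(Δλ/2)=0.5426278589; c=2·atan2(√a, √(1-a))=1.656155665; dist=6371·c=10551.368 ≈ 10551.4 km; running total=26560.5 km
Leg 2 bearing: y=sinΔλ·cosφ2=-0.64179259, x=cosφ1·sinφ2-sinφ1·cosφ2·cosΔλ=-0.76212449; θ=atan2(y, x)=-139.8989° <0 so +360° → 220.1011° ≈ 220.1°
Leg 3: φ1=-0.2205538, φ2=1.3783528, Δφ=1.5989066, Δλ=-0.7028144 rad; a=sin²(Δφ/2)+cosφ1·cosφ2·sin²(Δλ/2)=0.5361659050; c=2·atan2(√a, √(1-a))=1.643191358; dist=6371·c=10468.772 ≈ 10468.8 km; running total=37029.3 km
Leg 3 bearing: y=sinΔλ·cosφ2=-0.12362290, x=cosφ1·sinφ2-sinφ1·cosφ2·cosΔλ=0.98968959; θ=atan2(y, x)=-7.1200° <0 so +360° → 352.8800° ≈ 352.9°
Leg 4: φ1=1.3783528, φ2=0.3903795, Δφ=-0.9879733, Δλ=-2.3910435 rad; a=sin²(Δφ/2)+cosφ1·cosφ2·sin²(Δλ/2)=0.3779159432; c=2·atan2(√a, √(1-a))=1.324134578; dist=6371·c=8436.061 ≈ 8436.1 km; running total=45465.4 km
Leg 4 bearing: y=sinΔλ·cosφ2=-0.63072696, x=cosφ1·sinφ2-sinφ1·cosφ2·cosΔλ=0.73659041; θ=atan2(y, x)=-40.5728° <0 so +360° → 319.4272° ≈ 319.4°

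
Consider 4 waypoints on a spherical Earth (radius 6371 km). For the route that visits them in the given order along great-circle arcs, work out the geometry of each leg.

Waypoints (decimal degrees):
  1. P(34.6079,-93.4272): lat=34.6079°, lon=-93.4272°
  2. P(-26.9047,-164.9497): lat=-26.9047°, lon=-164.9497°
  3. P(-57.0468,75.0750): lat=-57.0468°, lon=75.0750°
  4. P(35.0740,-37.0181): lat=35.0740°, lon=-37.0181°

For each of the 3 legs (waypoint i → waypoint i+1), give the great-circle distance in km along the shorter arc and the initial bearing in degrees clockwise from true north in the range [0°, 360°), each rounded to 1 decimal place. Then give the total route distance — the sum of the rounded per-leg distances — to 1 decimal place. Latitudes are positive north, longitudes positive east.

Leg 1: dist=10162.9 km, bearing=237.8°
Leg 2: dist=9129.7 km, bearing=208.4°
Leg 3: dist=14512.4 km, bearing=274.1°
Total: 33805.0 km

Leg 1: φ1=0.6040218, φ2=-0.4695756, Δφ=-1.0735974, Δλ=-1.2483031 rad; a=sin²(Δφ/2)+cosφ1·cosφ2·sin²(Δλ/2)=0.5121930888; c=2·atan2(√a, √(1-a))=1.595184922; dist=6371·c=10162.923 ≈ 10162.9 km; running total=10162.9 km
Leg 1 bearing: y=sinΔλ·cosφ2=-0.84578855, x=cosφ1·sinφ2-sinφ1·cosφ2·cosΔλ=-0.53296064; θ=atan2(y, x)=-122.2164° <0 so +360° → 237.7836° ≈ 237.8°
Leg 2: φ1=-0.4695756, φ2=-0.9956545, Δφ=-0.5260789, Δλ=4.1892213 rad; a=sin²(Δφ/2)+cosφ1·cosφ2·sin²(Δλ/2)=0.4313254562; c=2·atan2(√a, √(1-a))=1.433011688; dist=6371·c=9129.717 ≈ 9129.7 km; running total=19292.6 km
Leg 2 bearing: y=sinΔλ·cosφ2=-0.47119503, x=cosφ1·sinφ2-sinφ1·cosφ2·cosΔλ=-0.87126946; θ=atan2(y, x)=-151.5948° <0 so +360° → 208.4052° ≈ 208.4°
Leg 3: φ1=-0.9956545, φ2=0.6121568, Δφ=1.6078113, Δλ=-1.9563937 rad; a=sin²(Δφ/2)+cosφ1·cosφ2·sin²(Δλ/2)=0.8248104799; c=2·atan2(√a, √(1-a))=2.277882090; dist=6371·c=14512.387 ≈ 14512.4 km; running total=33805.0 km
Leg 3 bearing: y=sinΔλ·cosφ2=-0.75831789, x=cosφ1·sinφ2-sinφ1·cosφ2·cosΔλ=0.05428243; θ=atan2(y, x)=-85.9056° <0 so +360° → 274.0944° ≈ 274.1°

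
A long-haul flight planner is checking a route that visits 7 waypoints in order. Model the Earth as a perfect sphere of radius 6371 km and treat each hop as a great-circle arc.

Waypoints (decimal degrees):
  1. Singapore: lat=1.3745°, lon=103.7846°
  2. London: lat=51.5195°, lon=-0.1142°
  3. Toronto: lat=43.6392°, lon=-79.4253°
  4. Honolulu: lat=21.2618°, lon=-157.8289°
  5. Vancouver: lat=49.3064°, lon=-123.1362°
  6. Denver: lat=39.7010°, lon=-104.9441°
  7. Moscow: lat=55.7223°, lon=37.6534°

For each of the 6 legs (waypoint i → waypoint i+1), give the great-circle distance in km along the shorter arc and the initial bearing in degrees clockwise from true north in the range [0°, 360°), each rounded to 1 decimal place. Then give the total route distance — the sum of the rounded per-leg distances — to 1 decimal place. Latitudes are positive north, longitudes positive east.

Leg 1: φ1=0.0239896, φ2=0.8991849, Δφ=0.8751954, Δλ=-1.8133761 rad; a=sin²(Δφ/2)+cosφ1·cosφ2·sin²(Δλ/2)=0.5653240611; c=2·atan2(√a, √(1-a))=1.701819004; dist=6371·c=10842.289 ≈ 10842.3 km; running total=10842.3 km
Leg 1 bearing: y=sinΔλ·cosφ2=-0.60402976, x=cosφ1·sinφ2-sinφ1·cosφ2·cosΔλ=0.78618008; θ=atan2(y, x)=-37.5354° <0 so +360° → 322.4646° ≈ 322.5°
Leg 2: φ1=0.8991849, φ2=0.7616477, Δφ=-0.1375372, Δλ=-1.3842398 rad; a=sin²(Δφ/2)+cosφ1·cosφ2·sin²(Δλ/2)=0.1881202358; c=2·atan2(√a, √(1-a))=0.897252860; dist=6371·c=5716.398 ≈ 5716.4 km; running total=16558.7 km
Leg 2 bearing: y=sinΔλ·cosφ2=-0.71114278, x=cosφ1·sinφ2-sinφ1·cosφ2·cosΔλ=0.32434550; θ=atan2(y, x)=-65.4827° <0 so +360° → 294.5173° ≈ 294.5°
Leg 3: φ1=0.7616477, φ2=0.3710884, Δφ=-0.3905593, Δλ=-1.3684010 rad; a=sin²(Δφ/2)+cosφ1·cosφ2·sin²(Δλ/2)=0.3070851007; c=2·atan2(√a, √(1-a))=1.174689231; dist=6371·c=7483.945 ≈ 7483.9 km; running total=24042.6 km
Leg 3 bearing: y=sinΔλ·cosφ2=-0.91291048, x=cosφ1·sinφ2-sinφ1·cosφ2·cosΔλ=0.13315341; θ=atan2(y, x)=-81.7016° <0 so +360° → 278.2984° ≈ 278.3°
Leg 4: φ1=0.3710884, φ2=0.8605590, Δφ=0.4894706, Δλ=0.6055018 rad; a=sin²(Δφ/2)+cosφ1·cosφ2·sin²(Δλ/2)=0.1127226210; c=2·atan2(√a, √(1-a))=0.684785468; dist=6371·c=4362.768 ≈ 4362.8 km; running total=28405.4 km
Leg 4 bearing: y=sinΔλ·cosφ2=0.37110976, x=cosφ1·sinφ2-sinφ1·cosφ2·cosΔλ=0.51219379; θ=atan2(y, x)=35.9252° ≈ 35.9°
Leg 5: φ1=0.8605590, φ2=0.6929132, Δφ=-0.1676459, Δλ=0.3175120 rad; a=sin²(Δφ/2)+cosφ1·cosφ2·sin²(Δλ/2)=0.0195473479; c=2·atan2(√a, √(1-a))=0.280542752; dist=6371·c=1787.338 ≈ 1787.3 km; running total=30192.7 km
Leg 5 bearing: y=sinΔλ·cosφ2=0.24020609, x=cosφ1·sinφ2-sinφ1·cosφ2·cosΔλ=-0.13770270; θ=atan2(y, x)=119.8243° ≈ 119.8°
Leg 6: φ1=0.6929132, φ2=0.9725376, Δφ=0.2796244, Δλ=2.4887959 rad; a=sin²(Δφ/2)+cosφ1·cosφ2·sin²(Δλ/2)=0.4081952401; c=2·atan2(√a, √(1-a))=1.386139180; dist=6371·c=8831.093 ≈ 8831.1 km; running total=39023.8 km
Leg 6 bearing: y=sinΔλ·cosφ2=0.34209632, x=cosφ1·sinφ2-sinφ1·cosφ2·cosΔλ=0.92155176; θ=atan2(y, x)=20.3658° ≈ 20.4°

Leg 1: dist=10842.3 km, bearing=322.5°
Leg 2: dist=5716.4 km, bearing=294.5°
Leg 3: dist=7483.9 km, bearing=278.3°
Leg 4: dist=4362.8 km, bearing=35.9°
Leg 5: dist=1787.3 km, bearing=119.8°
Leg 6: dist=8831.1 km, bearing=20.4°
Total: 39023.8 km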